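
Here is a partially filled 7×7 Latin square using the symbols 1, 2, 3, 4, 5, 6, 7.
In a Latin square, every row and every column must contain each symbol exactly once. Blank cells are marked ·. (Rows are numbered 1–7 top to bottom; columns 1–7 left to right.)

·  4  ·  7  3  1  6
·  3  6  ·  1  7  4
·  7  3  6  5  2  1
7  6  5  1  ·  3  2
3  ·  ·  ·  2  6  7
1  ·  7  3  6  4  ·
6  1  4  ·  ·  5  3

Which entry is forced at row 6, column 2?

Row 1, column 3: row 1 has {1, 3, 4, 6, 7} and column 3 has {3, 4, 5, 6, 7}, leaving only 2.
Row 1, column 1: row 1 has {1, 2, 3, 4, 6, 7} and column 1 has {1, 3, 6, 7}, leaving only 5.
Row 2, column 1: row 2 has {1, 3, 4, 6, 7} and column 1 has {1, 3, 5, 6, 7}, leaving only 2.
Row 2, column 4: row 2 has {1, 2, 3, 4, 6, 7} and column 4 has {1, 3, 6, 7}, leaving only 5.
Row 3, column 1: row 3 has {1, 2, 3, 5, 6, 7} and column 1 has {1, 2, 3, 5, 6, 7}, leaving only 4.
Row 4, column 5: row 4 has {1, 2, 3, 5, 6, 7} and column 5 has {1, 2, 3, 5, 6}, leaving only 4.
Row 5, column 2: row 5 has {2, 3, 6, 7} and column 2 has {1, 3, 4, 6, 7}, leaving only 5.
Row 6 already has {1, 3, 4, 6, 7} and column 2 already has {1, 3, 4, 5, 6, 7}, so row 6, column 2 must be 2.

2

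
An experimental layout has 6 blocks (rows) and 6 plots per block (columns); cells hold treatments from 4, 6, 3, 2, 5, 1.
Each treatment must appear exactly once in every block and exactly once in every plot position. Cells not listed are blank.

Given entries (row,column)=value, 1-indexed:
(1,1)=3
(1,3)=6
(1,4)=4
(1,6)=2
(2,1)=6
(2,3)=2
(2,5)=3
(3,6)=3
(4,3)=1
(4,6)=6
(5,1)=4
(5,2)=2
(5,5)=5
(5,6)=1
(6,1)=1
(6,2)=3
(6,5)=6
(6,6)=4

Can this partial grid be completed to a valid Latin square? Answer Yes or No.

No

Block 1, plot 5: block 1 has {4, 6, 3, 2} and plot 5 has {6, 3, 5}, so it must be 1.
Block 1, plot 2: block 1 has {4, 6, 3, 2, 1} and plot 2 has {3, 2}, so it must be 5.
Block 2, plot 6: block 2 has {6, 3, 2} and plot 6 has {4, 6, 3, 2, 1}, so it must be 5.
Block 2, plot 4: block 2 has {6, 3, 2, 5} and plot 4 has {4}, so it must be 1.
Block 2, plot 2: block 2 has {6, 3, 2, 5, 1} and plot 2 has {3, 2, 5}, so it must be 4.
Now block 4, plot 2: block 4 together with plot 2 already contain {4, 6, 3, 2, 5, 1} — every symbol — so nothing can go there. The grid has no valid completion.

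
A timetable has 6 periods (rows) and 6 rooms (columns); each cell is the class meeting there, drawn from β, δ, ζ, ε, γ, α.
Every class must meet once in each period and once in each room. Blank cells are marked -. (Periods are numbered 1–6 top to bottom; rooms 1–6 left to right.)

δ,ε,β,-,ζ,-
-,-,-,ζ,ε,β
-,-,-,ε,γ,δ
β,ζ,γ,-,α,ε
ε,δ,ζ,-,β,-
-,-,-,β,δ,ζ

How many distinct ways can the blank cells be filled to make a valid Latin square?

Period 1, room 4: eliminating its period and room leaves {γ, α}.
Period 1, room 6: eliminating its period and room leaves {γ, α}.
Period 2, room 1: eliminating its period and room leaves {γ, α}.
Period 2, room 2: eliminating its period and room leaves {γ, α}.
Period 2, room 3: eliminating its period and room leaves {δ, α}.
Period 3, room 1: eliminating its period and room leaves {ζ, α}.
Period 3, room 2: eliminating its period and room leaves {β, α}.
Period 3, room 3: eliminating its period and room leaves {α}.
Period 4, room 4: eliminating its period and room leaves {δ}.
Period 5, room 4: eliminating its period and room leaves {γ, α}.
Period 5, room 6: eliminating its period and room leaves {γ, α}.
Period 6, room 1: eliminating its period and room leaves {γ, α}.
Period 6, room 2: eliminating its period and room leaves {γ, α}.
Period 6, room 3: eliminating its period and room leaves {ε, α}.
Enumerating the assignments across these blanks that avoid any period or room repeat gives 4 completions.

4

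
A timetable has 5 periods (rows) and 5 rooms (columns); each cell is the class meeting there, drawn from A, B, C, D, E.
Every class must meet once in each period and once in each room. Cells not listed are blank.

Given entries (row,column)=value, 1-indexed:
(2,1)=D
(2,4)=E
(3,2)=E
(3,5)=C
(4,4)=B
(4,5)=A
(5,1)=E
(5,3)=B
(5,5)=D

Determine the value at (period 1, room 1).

Period 2, room 5: period 2 has {D, E} and room 5 has {A, C, D}, leaving only B.
Period 1, room 5: period 1 has {} and room 5 has {A, B, C, D}, leaving only E.
Period 4, room 1: period 4 has {A, B} and room 1 has {D, E}, leaving only C.
Period 4, room 2: period 4 has {A, B, C} and room 2 has {E}, leaving only D.
Period 4, room 3: period 4 has {A, B, C, D} and room 3 has {B}, leaving only E.
Period 1, room 1 is narrowed to {A, B}.
If it were B, then period 3, room 4 would be left with no valid symbol.
So period 1, room 1 must be A.

A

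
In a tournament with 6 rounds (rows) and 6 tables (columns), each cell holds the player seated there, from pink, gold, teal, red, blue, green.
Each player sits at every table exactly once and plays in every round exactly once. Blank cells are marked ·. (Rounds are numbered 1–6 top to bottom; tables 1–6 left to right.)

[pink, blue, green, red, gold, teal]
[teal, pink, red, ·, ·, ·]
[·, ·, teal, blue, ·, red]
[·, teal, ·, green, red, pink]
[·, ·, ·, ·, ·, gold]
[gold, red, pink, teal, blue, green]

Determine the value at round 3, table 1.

green

Round 3 already has {teal, red, blue} and table 1 already has {pink, gold, teal}, so round 3, table 1 must be green.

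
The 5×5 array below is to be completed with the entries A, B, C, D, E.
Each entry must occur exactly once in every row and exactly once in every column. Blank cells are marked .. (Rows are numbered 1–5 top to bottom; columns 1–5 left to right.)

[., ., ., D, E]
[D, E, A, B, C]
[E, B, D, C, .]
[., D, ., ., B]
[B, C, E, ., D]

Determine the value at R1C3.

B

Row 1, column 2: row 1 has {D, E} and column 2 has {B, C, D, E}, leaving only A.
Row 1, column 1: row 1 has {A, D, E} and column 1 has {B, D, E}, leaving only C.
Row 1 already has {A, C, D, E} and column 3 already has {A, D, E}, so row 1, column 3 must be B.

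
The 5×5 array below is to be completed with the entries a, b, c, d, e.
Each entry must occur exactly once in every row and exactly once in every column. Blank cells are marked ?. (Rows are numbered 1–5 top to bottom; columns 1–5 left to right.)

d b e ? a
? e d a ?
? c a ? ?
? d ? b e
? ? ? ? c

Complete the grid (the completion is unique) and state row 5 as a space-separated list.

Row 5, column 2: row 5 has {c} and column 2 has {b, c, d, e}, leaving only a.
Row 5, column 3: row 5 has {a, c} and column 3 has {a, d, e}, leaving only b.
Row 5, column 1: row 5 has {a, b, c} and column 1 has {d}, leaving only e.
Row 5, column 4: row 5 has {a, b, c, e} and column 4 has {a, b}, leaving only d.
So row 5 reads: e a b d c.

e a b d c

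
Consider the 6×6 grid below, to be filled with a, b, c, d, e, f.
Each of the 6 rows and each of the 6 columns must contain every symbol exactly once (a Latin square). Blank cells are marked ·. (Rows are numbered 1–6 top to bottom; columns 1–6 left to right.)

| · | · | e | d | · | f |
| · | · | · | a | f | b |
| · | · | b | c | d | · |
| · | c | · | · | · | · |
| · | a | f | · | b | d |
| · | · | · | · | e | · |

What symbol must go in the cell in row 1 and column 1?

Row 1, column 2: row 1 has {d, e, f} and column 2 has {a, c}, leaving only b.
Row 4, column 5: row 4 has {c} and column 5 has {b, d, e, f}, leaving only a.
Row 1, column 5: row 1 has {b, d, e, f} and column 5 has {a, b, d, e, f}, leaving only c.
Row 1 already has {b, c, d, e, f} and column 1 already has {}, so row 1, column 1 must be a.

a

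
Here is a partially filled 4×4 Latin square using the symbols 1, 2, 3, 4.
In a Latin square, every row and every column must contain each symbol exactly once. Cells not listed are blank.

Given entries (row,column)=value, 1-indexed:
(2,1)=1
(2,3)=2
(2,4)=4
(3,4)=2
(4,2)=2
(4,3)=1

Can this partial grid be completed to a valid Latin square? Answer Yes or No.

Yes

No row or column among the givens repeats a symbol, and propagating forced cells runs into no contradiction.
One valid completion exists (for instance, 2 4 3 1 / 1 3 2 4 / 3 1 4 2 / 4 2 1 3).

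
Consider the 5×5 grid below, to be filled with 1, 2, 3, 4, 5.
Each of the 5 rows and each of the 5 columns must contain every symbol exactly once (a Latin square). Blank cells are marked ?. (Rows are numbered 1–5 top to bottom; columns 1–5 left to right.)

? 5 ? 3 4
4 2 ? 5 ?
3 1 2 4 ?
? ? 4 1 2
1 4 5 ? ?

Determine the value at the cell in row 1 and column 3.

Row 1 already has {3, 4, 5} and column 3 already has {2, 4, 5}, so row 1, column 3 must be 1.

1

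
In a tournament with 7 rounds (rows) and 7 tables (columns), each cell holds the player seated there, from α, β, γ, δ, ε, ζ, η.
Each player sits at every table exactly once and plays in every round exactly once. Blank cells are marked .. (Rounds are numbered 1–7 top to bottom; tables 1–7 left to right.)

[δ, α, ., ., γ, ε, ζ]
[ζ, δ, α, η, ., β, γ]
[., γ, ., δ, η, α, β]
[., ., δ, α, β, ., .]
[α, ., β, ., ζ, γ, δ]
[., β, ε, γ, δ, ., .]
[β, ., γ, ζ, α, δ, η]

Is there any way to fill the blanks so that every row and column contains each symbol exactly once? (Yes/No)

No round or table among the givens repeats a symbol, and propagating forced cells runs into no contradiction.
One valid completion exists (for instance, δ α η β γ ε ζ / ζ δ α η ε β γ / ε γ ζ δ η α β / γ ζ δ α β η ε / α η β ε ζ γ δ / η β ε γ δ ζ α / β ε γ ζ α δ η).

Yes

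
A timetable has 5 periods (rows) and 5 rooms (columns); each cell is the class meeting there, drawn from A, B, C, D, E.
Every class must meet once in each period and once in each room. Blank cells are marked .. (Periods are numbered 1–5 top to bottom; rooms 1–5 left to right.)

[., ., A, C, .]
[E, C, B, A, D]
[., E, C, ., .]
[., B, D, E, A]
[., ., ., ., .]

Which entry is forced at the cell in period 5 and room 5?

C

Period 1, room 2: period 1 has {A, C} and room 2 has {B, C, E}, leaving only D.
Period 1, room 1: period 1 has {A, C, D} and room 1 has {E}, leaving only B.
Period 1, room 5: period 1 has {A, B, C, D} and room 5 has {A, D}, leaving only E.
Period 3, room 5: period 3 has {C, E} and room 5 has {A, D, E}, leaving only B.
Period 5 already has {} and room 5 already has {A, B, D, E}, so period 5, room 5 must be C.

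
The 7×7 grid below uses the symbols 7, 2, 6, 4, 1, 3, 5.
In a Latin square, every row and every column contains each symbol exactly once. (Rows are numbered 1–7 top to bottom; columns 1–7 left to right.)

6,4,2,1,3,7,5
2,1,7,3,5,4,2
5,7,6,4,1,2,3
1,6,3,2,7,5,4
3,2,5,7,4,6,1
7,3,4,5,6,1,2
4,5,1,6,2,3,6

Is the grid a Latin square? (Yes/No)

Row 2 contains 2 twice (at columns 1 and 7); row 7 is also not a permutation.

No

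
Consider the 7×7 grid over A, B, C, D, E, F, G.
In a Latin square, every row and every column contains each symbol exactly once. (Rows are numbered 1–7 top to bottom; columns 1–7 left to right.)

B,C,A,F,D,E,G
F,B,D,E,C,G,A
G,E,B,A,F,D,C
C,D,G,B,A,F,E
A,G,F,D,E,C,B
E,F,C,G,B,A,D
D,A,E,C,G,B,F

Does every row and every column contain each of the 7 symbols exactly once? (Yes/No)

Each row is a permutation of the 7 symbols, and so is each column.

Yes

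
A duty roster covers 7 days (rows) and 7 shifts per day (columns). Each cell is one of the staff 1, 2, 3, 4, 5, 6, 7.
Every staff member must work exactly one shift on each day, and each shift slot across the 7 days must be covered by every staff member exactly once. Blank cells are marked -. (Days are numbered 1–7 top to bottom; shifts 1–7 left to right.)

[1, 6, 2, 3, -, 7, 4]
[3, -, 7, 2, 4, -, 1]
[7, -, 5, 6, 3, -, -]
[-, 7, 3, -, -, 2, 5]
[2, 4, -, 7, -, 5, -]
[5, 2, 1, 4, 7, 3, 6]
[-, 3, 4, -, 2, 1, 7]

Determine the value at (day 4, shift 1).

4

Day 1, shift 5: day 1 has {1, 2, 3, 4, 6, 7} and shift 5 has {2, 3, 4, 7}, leaving only 5.
Day 2, shift 2: day 2 has {1, 2, 3, 4, 7} and shift 2 has {2, 3, 4, 6, 7}, leaving only 5.
Day 2, shift 6: day 2 has {1, 2, 3, 4, 5, 7} and shift 6 has {1, 2, 3, 5, 7}, leaving only 6.
Day 3, shift 2: day 3 has {3, 5, 6, 7} and shift 2 has {2, 3, 4, 5, 6, 7}, leaving only 1.
Day 3, shift 6: day 3 has {1, 3, 5, 6, 7} and shift 6 has {1, 2, 3, 5, 6, 7}, leaving only 4.
Day 3, shift 7: day 3 has {1, 3, 4, 5, 6, 7} and shift 7 has {1, 4, 5, 6, 7}, leaving only 2.
Day 4, shift 4: day 4 has {2, 3, 5, 7} and shift 4 has {2, 3, 4, 6, 7}, leaving only 1.
Day 4, shift 5: day 4 has {1, 2, 3, 5, 7} and shift 5 has {2, 3, 4, 5, 7}, leaving only 6.
Day 4 already has {1, 2, 3, 5, 6, 7} and shift 1 already has {1, 2, 3, 5, 7}, so day 4, shift 1 must be 4.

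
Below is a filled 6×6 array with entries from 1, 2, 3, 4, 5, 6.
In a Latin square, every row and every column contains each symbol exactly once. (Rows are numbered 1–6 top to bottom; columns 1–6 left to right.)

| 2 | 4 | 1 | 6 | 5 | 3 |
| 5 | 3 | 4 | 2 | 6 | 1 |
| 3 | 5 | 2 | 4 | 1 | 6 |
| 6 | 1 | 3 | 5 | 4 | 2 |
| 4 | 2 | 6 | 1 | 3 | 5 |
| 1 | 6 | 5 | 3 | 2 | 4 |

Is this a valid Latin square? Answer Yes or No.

Yes

Each row is a permutation of the 6 symbols, and so is each column.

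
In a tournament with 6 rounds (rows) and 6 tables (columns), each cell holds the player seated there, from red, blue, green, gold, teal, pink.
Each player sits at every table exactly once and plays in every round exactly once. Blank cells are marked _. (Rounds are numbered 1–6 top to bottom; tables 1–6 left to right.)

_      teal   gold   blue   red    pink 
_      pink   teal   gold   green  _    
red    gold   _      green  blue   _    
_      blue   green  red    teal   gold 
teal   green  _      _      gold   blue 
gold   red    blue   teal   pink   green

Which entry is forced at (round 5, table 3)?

Round 1, table 1: round 1 has {red, blue, gold, teal, pink} and table 1 has {red, gold, teal}, leaving only green.
Round 2, table 1: round 2 has {green, gold, teal, pink} and table 1 has {red, green, gold, teal}, leaving only blue.
Round 2, table 6: round 2 has {blue, green, gold, teal, pink} and table 6 has {blue, green, gold, pink}, leaving only red.
Round 3, table 3: round 3 has {red, blue, green, gold} and table 3 has {blue, green, gold, teal}, leaving only pink.
Round 5 already has {blue, green, gold, teal} and table 3 already has {blue, green, gold, teal, pink}, so round 5, table 3 must be red.

red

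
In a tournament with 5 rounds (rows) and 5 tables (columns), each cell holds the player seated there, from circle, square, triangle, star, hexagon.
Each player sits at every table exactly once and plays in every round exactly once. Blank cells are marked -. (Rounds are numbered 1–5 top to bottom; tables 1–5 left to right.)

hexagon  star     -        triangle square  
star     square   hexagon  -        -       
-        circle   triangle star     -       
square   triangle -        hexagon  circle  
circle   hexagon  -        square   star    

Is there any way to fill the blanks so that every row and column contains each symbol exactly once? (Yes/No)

Round 3, table 1: round 3 together with table 1 already contain {circle, square, triangle, star, hexagon} — every symbol — so nothing can go there. The grid has no valid completion.

No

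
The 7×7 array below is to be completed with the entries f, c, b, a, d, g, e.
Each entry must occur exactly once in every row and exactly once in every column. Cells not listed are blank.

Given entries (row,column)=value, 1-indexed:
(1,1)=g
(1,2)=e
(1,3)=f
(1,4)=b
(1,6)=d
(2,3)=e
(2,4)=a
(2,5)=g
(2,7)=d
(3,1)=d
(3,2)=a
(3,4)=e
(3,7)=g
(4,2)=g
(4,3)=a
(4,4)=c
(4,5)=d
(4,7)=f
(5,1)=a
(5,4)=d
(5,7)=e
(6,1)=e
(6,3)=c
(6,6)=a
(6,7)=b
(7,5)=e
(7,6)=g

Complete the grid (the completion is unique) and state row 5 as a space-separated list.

Row 3, column 3: row 3 has {a, d, g, e} and column 3 has {f, c, a, e}, leaving only b.
Row 5, column 3: row 5 has {a, d, e} and column 3 has {f, c, b, a, e}, leaving only g.
Row 4, column 1: row 4 has {f, c, a, d, g} and column 1 has {a, d, g, e}, leaving only b.
Row 4, column 6: row 4 has {f, c, b, a, d, g} and column 6 has {a, d, g}, leaving only e.
Row 6, column 5: row 6 has {c, b, a, e} and column 5 has {d, g, e}, leaving only f.
Row 3, column 5: row 3 has {b, a, d, g, e} and column 5 has {f, d, g, e}, leaving only c.
Row 5, column 5: row 5 has {a, d, g, e} and column 5 has {f, c, d, g, e}, leaving only b.
Row 1, column 5: row 1 has {f, b, d, g, e} and column 5 has {f, c, b, d, g, e}, leaving only a.
Row 1, column 7: row 1 has {f, b, a, d, g, e} and column 7 has {f, b, d, g, e}, leaving only c.
Row 3, column 6: row 3 has {c, b, a, d, g, e} and column 6 has {a, d, g, e}, leaving only f.
Row 5, column 6: row 5 has {b, a, d, g, e} and column 6 has {f, a, d, g, e}, leaving only c.
Row 5, column 2: row 5 has {c, b, a, d, g, e} and column 2 has {a, g, e}, leaving only f.
So row 5 reads: a f g d b c e.

a f g d b c e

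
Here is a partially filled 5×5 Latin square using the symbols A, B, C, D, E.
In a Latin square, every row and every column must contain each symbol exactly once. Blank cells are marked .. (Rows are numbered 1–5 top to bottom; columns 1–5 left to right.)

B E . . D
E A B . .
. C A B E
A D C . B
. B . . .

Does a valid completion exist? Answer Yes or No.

Row 1, column 3: row 1 together with column 3 already contain {A, B, C, D, E} — every symbol — so nothing can go there. The grid has no valid completion.

No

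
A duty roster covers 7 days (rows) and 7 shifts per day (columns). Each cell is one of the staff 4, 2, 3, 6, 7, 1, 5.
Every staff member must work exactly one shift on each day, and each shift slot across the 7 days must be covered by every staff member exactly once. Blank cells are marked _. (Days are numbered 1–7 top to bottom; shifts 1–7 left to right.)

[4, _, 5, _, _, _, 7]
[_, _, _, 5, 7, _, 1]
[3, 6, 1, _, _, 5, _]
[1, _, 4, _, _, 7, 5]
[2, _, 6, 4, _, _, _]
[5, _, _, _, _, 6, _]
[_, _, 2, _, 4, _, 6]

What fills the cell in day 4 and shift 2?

3

Day 2, shift 1: day 2 has {7, 1, 5} and shift 1 has {4, 2, 3, 1, 5}, leaving only 6.
Day 2, shift 3: day 2 has {6, 7, 1, 5} and shift 3 has {4, 2, 6, 1, 5}, leaving only 3.
Day 3, shift 5: day 3 has {3, 6, 1, 5} and shift 5 has {4, 7}, leaving only 2.
Day 3, shift 4: day 3 has {2, 3, 6, 1, 5} and shift 4 has {4, 5}, leaving only 7.
Day 3, shift 7: day 3 has {2, 3, 6, 7, 1, 5} and shift 7 has {6, 7, 1, 5}, leaving only 4.
Day 5, shift 7: day 5 has {4, 2, 6} and shift 7 has {4, 6, 7, 1, 5}, leaving only 3.
Day 5, shift 6: day 5 has {4, 2, 3, 6} and shift 6 has {6, 7, 5}, leaving only 1.
Day 5, shift 5: day 5 has {4, 2, 3, 6, 1} and shift 5 has {4, 2, 7}, leaving only 5.
Day 5, shift 2: day 5 has {4, 2, 3, 6, 1, 5} and shift 2 has {6}, leaving only 7.
Day 6, shift 3: day 6 has {6, 5} and shift 3 has {4, 2, 3, 6, 1, 5}, leaving only 7.
Day 6, shift 7: day 6 has {6, 7, 5} and shift 7 has {4, 3, 6, 7, 1, 5}, leaving only 2.
Day 7, shift 1: day 7 has {4, 2, 6} and shift 1 has {4, 2, 3, 6, 1, 5}, leaving only 7.
Day 7, shift 6: day 7 has {4, 2, 6, 7} and shift 6 has {6, 7, 1, 5}, leaving only 3.
Day 1, shift 6: day 1 has {4, 7, 5} and shift 6 has {3, 6, 7, 1, 5}, leaving only 2.
Day 2, shift 6: day 2 has {3, 6, 7, 1, 5} and shift 6 has {2, 3, 6, 7, 1, 5}, leaving only 4.
Day 2, shift 2: day 2 has {4, 3, 6, 7, 1, 5} and shift 2 has {6, 7}, leaving only 2.
Day 4 already has {4, 7, 1, 5} and shift 2 already has {2, 6, 7}, so day 4, shift 2 must be 3.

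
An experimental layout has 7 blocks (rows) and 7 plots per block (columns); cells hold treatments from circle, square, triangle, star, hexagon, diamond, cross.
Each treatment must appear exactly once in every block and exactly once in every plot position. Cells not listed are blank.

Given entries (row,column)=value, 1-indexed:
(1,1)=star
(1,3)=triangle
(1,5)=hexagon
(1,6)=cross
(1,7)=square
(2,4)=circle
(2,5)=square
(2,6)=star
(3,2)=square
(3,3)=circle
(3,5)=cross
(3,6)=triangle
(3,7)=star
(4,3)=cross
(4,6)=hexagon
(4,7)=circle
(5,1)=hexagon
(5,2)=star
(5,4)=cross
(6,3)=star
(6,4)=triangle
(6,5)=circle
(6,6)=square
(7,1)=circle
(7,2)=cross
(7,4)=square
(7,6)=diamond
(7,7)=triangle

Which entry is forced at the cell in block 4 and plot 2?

Block 1, plot 4: block 1 has {square, triangle, star, hexagon, cross} and plot 4 has {circle, square, triangle, cross}, leaving only diamond.
Block 1, plot 2: block 1 has {square, triangle, star, hexagon, diamond, cross} and plot 2 has {square, star, cross}, leaving only circle.
Block 3, plot 1: block 3 has {circle, square, triangle, star, cross} and plot 1 has {circle, star, hexagon}, leaving only diamond.
Block 3, plot 4: block 3 has {circle, square, triangle, star, diamond, cross} and plot 4 has {circle, square, triangle, diamond, cross}, leaving only hexagon.
Block 4, plot 4: block 4 has {circle, hexagon, cross} and plot 4 has {circle, square, triangle, hexagon, diamond, cross}, leaving only star.
Block 5, plot 6: block 5 has {star, hexagon, cross} and plot 6 has {square, triangle, star, hexagon, diamond, cross}, leaving only circle.
Block 5, plot 7: block 5 has {circle, star, hexagon, cross} and plot 7 has {circle, square, triangle, star}, leaving only diamond.
Block 5, plot 3: block 5 has {circle, star, hexagon, diamond, cross} and plot 3 has {circle, triangle, star, cross}, leaving only square.
Block 5, plot 5: block 5 has {circle, square, star, hexagon, diamond, cross} and plot 5 has {circle, square, hexagon, cross}, leaving only triangle.
Block 4, plot 5: block 4 has {circle, star, hexagon, cross} and plot 5 has {circle, square, triangle, hexagon, cross}, leaving only diamond.
Block 4 already has {circle, star, hexagon, diamond, cross} and plot 2 already has {circle, square, star, cross}, so block 4, plot 2 must be triangle.

triangle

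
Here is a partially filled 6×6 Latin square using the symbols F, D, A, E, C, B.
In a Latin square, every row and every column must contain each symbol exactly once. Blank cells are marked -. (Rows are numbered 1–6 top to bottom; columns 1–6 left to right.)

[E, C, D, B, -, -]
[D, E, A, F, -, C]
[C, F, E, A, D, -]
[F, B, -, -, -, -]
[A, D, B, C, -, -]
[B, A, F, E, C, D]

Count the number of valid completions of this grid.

2

Row 1, column 5: eliminating its row and column leaves {F, A}.
Row 1, column 6: eliminating its row and column leaves {F, A}.
Row 2, column 5: eliminating its row and column leaves {B}.
Row 3, column 6: eliminating its row and column leaves {B}.
Row 4, column 3: eliminating its row and column leaves {C}.
Row 4, column 4: eliminating its row and column leaves {D}.
Row 4, column 5: eliminating its row and column leaves {A, E}.
Row 4, column 6: eliminating its row and column leaves {A, E}.
Row 5, column 5: eliminating its row and column leaves {F, E}.
Row 5, column 6: eliminating its row and column leaves {F, E}.
Enumerating the assignments across these blanks that avoid any row or column repeat gives 2 completions.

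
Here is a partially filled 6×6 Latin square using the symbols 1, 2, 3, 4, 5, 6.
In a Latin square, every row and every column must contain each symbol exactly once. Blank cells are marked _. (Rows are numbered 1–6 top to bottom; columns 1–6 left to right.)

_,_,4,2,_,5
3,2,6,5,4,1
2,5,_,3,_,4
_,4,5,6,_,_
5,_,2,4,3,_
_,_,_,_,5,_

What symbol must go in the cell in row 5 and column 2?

Row 3, column 3: row 3 has {2, 3, 4, 5} and column 3 has {2, 4, 5, 6}, leaving only 1.
Row 3, column 5: row 3 has {1, 2, 3, 4, 5} and column 5 has {3, 4, 5}, leaving only 6.
Row 1, column 5: row 1 has {2, 4, 5} and column 5 has {3, 4, 5, 6}, leaving only 1.
Row 1, column 1: row 1 has {1, 2, 4, 5} and column 1 has {2, 3, 5}, leaving only 6.
Row 1, column 2: row 1 has {1, 2, 4, 5, 6} and column 2 has {2, 4, 5}, leaving only 3.
Row 4, column 1: row 4 has {4, 5, 6} and column 1 has {2, 3, 5, 6}, leaving only 1.
Row 4, column 5: row 4 has {1, 4, 5, 6} and column 5 has {1, 3, 4, 5, 6}, leaving only 2.
Row 4, column 6: row 4 has {1, 2, 4, 5, 6} and column 6 has {1, 4, 5}, leaving only 3.
Row 5, column 6: row 5 has {2, 3, 4, 5} and column 6 has {1, 3, 4, 5}, leaving only 6.
Row 5 already has {2, 3, 4, 5, 6} and column 2 already has {2, 3, 4, 5}, so row 5, column 2 must be 1.

1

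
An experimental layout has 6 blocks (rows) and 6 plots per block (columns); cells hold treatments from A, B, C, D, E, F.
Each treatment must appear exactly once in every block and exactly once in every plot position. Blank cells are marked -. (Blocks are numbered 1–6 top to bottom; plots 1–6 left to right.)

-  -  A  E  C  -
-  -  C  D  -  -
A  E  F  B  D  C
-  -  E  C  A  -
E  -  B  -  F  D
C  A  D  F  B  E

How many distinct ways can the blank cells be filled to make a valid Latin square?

4

Block 1, plot 1: eliminating its block and plot leaves {B, D, F}.
Block 1, plot 2: eliminating its block and plot leaves {B, D, F}.
Block 1, plot 6: eliminating its block and plot leaves {B, F}.
Block 2, plot 1: eliminating its block and plot leaves {B, F}.
Block 2, plot 2: eliminating its block and plot leaves {B, F}.
Block 2, plot 5: eliminating its block and plot leaves {E}.
Block 2, plot 6: eliminating its block and plot leaves {A, B, F}.
Block 4, plot 1: eliminating its block and plot leaves {B, D, F}.
Block 4, plot 2: eliminating its block and plot leaves {B, D, F}.
Block 4, plot 6: eliminating its block and plot leaves {B, F}.
Block 5, plot 2: eliminating its block and plot leaves {C}.
Block 5, plot 4: eliminating its block and plot leaves {A}.
Enumerating the assignments across these blanks that avoid any block or plot repeat gives 4 completions.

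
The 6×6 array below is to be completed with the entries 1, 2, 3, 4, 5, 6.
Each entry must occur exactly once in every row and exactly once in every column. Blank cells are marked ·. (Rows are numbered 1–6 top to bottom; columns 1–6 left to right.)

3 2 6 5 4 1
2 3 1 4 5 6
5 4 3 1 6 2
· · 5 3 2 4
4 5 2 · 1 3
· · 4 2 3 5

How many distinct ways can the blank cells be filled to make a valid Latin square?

2

Row 4, column 1: eliminating its row and column leaves {1, 6}.
Row 4, column 2: eliminating its row and column leaves {1, 6}.
Row 5, column 4: eliminating its row and column leaves {6}.
Row 6, column 1: eliminating its row and column leaves {1, 6}.
Row 6, column 2: eliminating its row and column leaves {1, 6}.
Enumerating the assignments across these blanks that avoid any row or column repeat gives 2 completions.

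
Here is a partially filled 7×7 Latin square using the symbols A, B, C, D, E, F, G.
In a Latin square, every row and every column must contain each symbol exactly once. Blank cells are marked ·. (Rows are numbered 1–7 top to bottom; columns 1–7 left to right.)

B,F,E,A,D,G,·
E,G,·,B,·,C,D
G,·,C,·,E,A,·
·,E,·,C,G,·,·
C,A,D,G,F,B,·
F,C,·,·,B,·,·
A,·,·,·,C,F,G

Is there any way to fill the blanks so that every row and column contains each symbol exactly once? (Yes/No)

Row 1, column 7: row 1 has {A, B, D, E, F, G} and column 7 has {D, G}, so it must be C.
Row 2, column 5: row 2 has {B, C, D, E, G} and column 5 has {B, C, D, E, F, G}, so it must be A.
Row 2, column 3: row 2 has {A, B, C, D, E, G} and column 3 has {C, D, E}, so it must be F.
Row 4, column 1: row 4 has {C, E, G} and column 1 has {A, B, C, E, F, G}, so it must be D.
Now row 4, column 6: row 4 together with column 6 already contain {A, B, C, D, E, F, G} — every symbol — so nothing can go there. The grid has no valid completion.

No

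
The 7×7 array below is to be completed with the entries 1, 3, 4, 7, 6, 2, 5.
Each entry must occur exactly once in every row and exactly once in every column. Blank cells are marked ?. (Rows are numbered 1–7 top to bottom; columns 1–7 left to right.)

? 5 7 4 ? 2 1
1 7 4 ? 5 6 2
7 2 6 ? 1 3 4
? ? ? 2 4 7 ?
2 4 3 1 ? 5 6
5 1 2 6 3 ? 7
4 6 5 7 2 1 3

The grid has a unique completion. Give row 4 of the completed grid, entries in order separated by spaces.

Row 4, column 2: row 4 has {4, 7, 2} and column 2 has {1, 4, 7, 6, 2, 5}, leaving only 3.
Row 4, column 1: row 4 has {3, 4, 7, 2} and column 1 has {1, 4, 7, 2, 5}, leaving only 6.
Row 4, column 3: row 4 has {3, 4, 7, 6, 2} and column 3 has {3, 4, 7, 6, 2, 5}, leaving only 1.
Row 4, column 7: row 4 has {1, 3, 4, 7, 6, 2} and column 7 has {1, 3, 4, 7, 6, 2}, leaving only 5.
So row 4 reads: 6 3 1 2 4 7 5.

6 3 1 2 4 7 5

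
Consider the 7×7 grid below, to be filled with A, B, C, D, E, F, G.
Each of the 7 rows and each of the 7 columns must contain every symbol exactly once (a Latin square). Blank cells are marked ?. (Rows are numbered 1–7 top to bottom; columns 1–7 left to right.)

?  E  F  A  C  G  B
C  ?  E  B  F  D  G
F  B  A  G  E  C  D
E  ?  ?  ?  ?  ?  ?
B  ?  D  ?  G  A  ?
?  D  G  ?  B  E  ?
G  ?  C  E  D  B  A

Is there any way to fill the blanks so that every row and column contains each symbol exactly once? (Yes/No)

Yes

No row or column among the givens repeats a symbol, and propagating forced cells runs into no contradiction.
One valid completion exists (for instance, D E F A C G B / C A E B F D G / F B A G E C D / E G B D A F C / B C D F G A E / A D G C B E F / G F C E D B A).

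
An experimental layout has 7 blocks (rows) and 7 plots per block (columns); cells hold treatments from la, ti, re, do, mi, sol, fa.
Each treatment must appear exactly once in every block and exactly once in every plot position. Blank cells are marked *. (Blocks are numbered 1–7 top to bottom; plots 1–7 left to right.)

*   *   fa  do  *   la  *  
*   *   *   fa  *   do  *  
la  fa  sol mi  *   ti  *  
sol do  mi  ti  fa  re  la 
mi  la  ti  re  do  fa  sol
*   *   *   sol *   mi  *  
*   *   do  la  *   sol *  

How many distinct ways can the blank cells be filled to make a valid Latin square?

Block 1, plot 1: eliminating its block and plot leaves {ti, re}.
Block 1, plot 2: eliminating its block and plot leaves {ti, re, mi, sol}.
Block 1, plot 5: eliminating its block and plot leaves {ti, re, mi, sol}.
Block 1, plot 7: eliminating its block and plot leaves {ti, re, mi}.
Block 2, plot 1: eliminating its block and plot leaves {ti, re}.
Block 2, plot 2: eliminating its block and plot leaves {ti, re, mi, sol}.
Block 2, plot 3: eliminating its block and plot leaves {la, re}.
Block 2, plot 5: eliminating its block and plot leaves {la, ti, re, mi, sol}.
Block 2, plot 7: eliminating its block and plot leaves {ti, re, mi}.
Block 3, plot 5: eliminating its block and plot leaves {re}.
Block 3, plot 7: eliminating its block and plot leaves {re, do}.
Block 6, plot 1: eliminating its block and plot leaves {ti, re, do, fa}.
Block 6, plot 2: eliminating its block and plot leaves {ti, re}.
Block 6, plot 3: eliminating its block and plot leaves {la, re}.
Block 6, plot 5: eliminating its block and plot leaves {la, ti, re}.
Block 6, plot 7: eliminating its block and plot leaves {ti, re, do, fa}.
Block 7, plot 1: eliminating its block and plot leaves {ti, re, fa}.
Block 7, plot 2: eliminating its block and plot leaves {ti, re, mi}.
Block 7, plot 5: eliminating its block and plot leaves {ti, re, mi}.
Block 7, plot 7: eliminating its block and plot leaves {ti, re, mi, fa}.
Enumerating the assignments across these blanks that avoid any block or plot repeat gives 9 completions.

9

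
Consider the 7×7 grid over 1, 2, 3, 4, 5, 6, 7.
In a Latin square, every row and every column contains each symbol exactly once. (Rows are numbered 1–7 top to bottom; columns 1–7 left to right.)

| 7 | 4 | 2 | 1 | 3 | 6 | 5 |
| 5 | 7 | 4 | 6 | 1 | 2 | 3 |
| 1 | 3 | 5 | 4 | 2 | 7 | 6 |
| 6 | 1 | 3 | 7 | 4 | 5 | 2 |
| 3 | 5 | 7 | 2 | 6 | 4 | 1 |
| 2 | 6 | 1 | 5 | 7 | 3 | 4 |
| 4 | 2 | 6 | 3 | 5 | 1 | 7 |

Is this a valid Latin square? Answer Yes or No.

Yes

Each row is a permutation of the 7 symbols, and so is each column.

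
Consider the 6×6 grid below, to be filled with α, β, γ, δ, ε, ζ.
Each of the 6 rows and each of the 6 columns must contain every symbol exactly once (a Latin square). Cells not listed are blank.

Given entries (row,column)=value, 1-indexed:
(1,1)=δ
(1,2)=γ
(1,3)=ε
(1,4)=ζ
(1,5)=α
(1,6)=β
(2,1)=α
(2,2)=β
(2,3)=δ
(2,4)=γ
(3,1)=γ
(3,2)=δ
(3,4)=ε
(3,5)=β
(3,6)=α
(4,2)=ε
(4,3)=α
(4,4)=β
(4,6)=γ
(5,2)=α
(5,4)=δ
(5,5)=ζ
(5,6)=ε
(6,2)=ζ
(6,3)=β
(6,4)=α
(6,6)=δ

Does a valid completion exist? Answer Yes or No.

No row or column among the givens repeats a symbol, and propagating forced cells runs into no contradiction.
One valid completion exists (for instance, δ γ ε ζ α β / α β δ γ ε ζ / γ δ ζ ε β α / ζ ε α β δ γ / β α γ δ ζ ε / ε ζ β α γ δ).

Yes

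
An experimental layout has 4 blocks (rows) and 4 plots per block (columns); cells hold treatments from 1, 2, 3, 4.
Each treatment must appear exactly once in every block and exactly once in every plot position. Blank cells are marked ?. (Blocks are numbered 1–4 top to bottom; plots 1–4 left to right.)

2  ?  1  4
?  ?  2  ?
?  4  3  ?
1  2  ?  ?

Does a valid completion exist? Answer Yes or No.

No

Block 3, plot 1: block 3 together with plot 1 already contain {1, 2, 3, 4} — every symbol — so nothing can go there. The grid has no valid completion.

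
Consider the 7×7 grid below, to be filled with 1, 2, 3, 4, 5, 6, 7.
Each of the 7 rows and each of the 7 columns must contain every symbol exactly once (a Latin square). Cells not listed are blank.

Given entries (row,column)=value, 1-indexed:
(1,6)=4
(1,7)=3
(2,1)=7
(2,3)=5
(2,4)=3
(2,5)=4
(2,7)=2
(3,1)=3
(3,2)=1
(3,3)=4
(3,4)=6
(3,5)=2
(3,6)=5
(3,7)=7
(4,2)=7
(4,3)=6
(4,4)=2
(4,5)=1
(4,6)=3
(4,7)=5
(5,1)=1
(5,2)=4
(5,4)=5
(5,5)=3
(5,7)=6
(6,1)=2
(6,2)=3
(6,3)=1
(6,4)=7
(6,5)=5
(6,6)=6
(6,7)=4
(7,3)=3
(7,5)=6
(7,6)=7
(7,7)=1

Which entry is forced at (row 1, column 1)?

Row 1, column 4: row 1 has {3, 4} and column 4 has {2, 3, 5, 6, 7}, leaving only 1.
Row 1, column 5: row 1 has {1, 3, 4} and column 5 has {1, 2, 3, 4, 5, 6}, leaving only 7.
Row 1, column 3: row 1 has {1, 3, 4, 7} and column 3 has {1, 3, 4, 5, 6}, leaving only 2.
Row 2, column 2: row 2 has {2, 3, 4, 5, 7} and column 2 has {1, 3, 4, 7}, leaving only 6.
Row 1, column 2: row 1 has {1, 2, 3, 4, 7} and column 2 has {1, 3, 4, 6, 7}, leaving only 5.
Row 1 already has {1, 2, 3, 4, 5, 7} and column 1 already has {1, 2, 3, 7}, so row 1, column 1 must be 6.

6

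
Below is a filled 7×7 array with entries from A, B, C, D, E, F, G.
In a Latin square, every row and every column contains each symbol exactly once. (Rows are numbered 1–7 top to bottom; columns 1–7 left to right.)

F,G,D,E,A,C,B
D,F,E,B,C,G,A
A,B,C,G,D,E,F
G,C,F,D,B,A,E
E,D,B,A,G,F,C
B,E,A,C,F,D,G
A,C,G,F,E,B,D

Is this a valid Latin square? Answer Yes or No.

Every row is a permutation, but column 2 contains C twice (at rows 4 and 7).

No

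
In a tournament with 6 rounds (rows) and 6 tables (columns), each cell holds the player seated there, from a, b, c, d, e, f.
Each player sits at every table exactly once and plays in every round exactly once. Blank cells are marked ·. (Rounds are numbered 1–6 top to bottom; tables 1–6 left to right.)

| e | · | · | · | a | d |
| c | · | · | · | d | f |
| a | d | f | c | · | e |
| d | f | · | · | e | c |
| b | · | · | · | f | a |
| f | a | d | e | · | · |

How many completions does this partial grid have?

3

Round 1, table 2: eliminating its round and table leaves {b, c}.
Round 1, table 3: eliminating its round and table leaves {b, c}.
Round 1, table 4: eliminating its round and table leaves {b, f}.
Round 2, table 2: eliminating its round and table leaves {b, e}.
Round 2, table 3: eliminating its round and table leaves {a, b, e}.
Round 2, table 4: eliminating its round and table leaves {a, b}.
Round 3, table 5: eliminating its round and table leaves {b}.
Round 4, table 3: eliminating its round and table leaves {a, b}.
Round 4, table 4: eliminating its round and table leaves {a, b}.
Round 5, table 2: eliminating its round and table leaves {c, e}.
Round 5, table 3: eliminating its round and table leaves {c, e}.
Round 5, table 4: eliminating its round and table leaves {d}.
Round 6, table 5: eliminating its round and table leaves {b, c}.
Round 6, table 6: eliminating its round and table leaves {b}.
Enumerating the assignments across these blanks that avoid any round or table repeat gives 3 completions.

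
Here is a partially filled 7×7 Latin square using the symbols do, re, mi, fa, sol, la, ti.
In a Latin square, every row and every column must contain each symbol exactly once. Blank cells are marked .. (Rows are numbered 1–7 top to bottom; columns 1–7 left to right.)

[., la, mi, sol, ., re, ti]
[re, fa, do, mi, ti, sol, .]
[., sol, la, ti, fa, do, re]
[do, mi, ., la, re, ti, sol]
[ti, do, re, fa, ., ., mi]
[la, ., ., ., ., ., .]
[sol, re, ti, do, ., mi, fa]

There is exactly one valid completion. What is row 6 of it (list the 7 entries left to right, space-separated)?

Row 6, column 2: row 6 has {la} and column 2 has {do, re, mi, fa, sol, la}, leaving only ti.
Row 6, column 4: row 6 has {la, ti} and column 4 has {do, mi, fa, sol, la, ti}, leaving only re.
Row 6, column 6: row 6 has {re, la, ti} and column 6 has {do, re, mi, sol, ti}, leaving only fa.
Row 6, column 3: row 6 has {re, fa, la, ti} and column 3 has {do, re, mi, la, ti}, leaving only sol.
Row 6, column 7: row 6 has {re, fa, sol, la, ti} and column 7 has {re, mi, fa, sol, ti}, leaving only do.
Row 6, column 5: row 6 has {do, re, fa, sol, la, ti} and column 5 has {re, fa, ti}, leaving only mi.
So row 6 reads: la ti sol re mi fa do.

la ti sol re mi fa do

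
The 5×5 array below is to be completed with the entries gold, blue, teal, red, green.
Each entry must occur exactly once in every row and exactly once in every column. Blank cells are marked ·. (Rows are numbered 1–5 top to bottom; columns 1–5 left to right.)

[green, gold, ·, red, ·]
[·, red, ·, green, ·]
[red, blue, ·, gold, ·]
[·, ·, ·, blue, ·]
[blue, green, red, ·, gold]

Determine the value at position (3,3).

teal

Row 4, column 2: row 4 has {blue} and column 2 has {gold, blue, red, green}, leaving only teal.
Row 4, column 1: row 4 has {blue, teal} and column 1 has {blue, red, green}, leaving only gold.
Row 2, column 1: row 2 has {red, green} and column 1 has {gold, blue, red, green}, leaving only teal.
Row 2, column 5: row 2 has {teal, red, green} and column 5 has {gold}, leaving only blue.
Row 1, column 5: row 1 has {gold, red, green} and column 5 has {gold, blue}, leaving only teal.
Row 1, column 3: row 1 has {gold, teal, red, green} and column 3 has {red}, leaving only blue.
Row 2, column 3: row 2 has {blue, teal, red, green} and column 3 has {blue, red}, leaving only gold.
Row 3, column 5: row 3 has {gold, blue, red} and column 5 has {gold, blue, teal}, leaving only green.
Row 3 already has {gold, blue, red, green} and column 3 already has {gold, blue, red}, so row 3, column 3 must be teal.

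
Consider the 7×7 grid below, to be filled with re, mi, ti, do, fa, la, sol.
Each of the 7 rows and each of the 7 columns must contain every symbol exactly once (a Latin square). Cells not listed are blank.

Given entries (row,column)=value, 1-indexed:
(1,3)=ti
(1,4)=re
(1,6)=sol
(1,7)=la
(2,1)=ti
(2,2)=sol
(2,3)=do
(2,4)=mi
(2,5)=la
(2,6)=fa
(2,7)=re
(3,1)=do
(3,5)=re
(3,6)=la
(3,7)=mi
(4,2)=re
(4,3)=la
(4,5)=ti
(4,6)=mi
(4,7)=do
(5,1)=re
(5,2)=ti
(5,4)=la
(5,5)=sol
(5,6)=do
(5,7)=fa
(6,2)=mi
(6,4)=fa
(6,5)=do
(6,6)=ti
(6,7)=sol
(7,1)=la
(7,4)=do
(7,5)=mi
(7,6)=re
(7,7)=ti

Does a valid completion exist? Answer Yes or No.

No

Row 6, column 1: row 6 together with column 1 already contain {re, mi, ti, do, fa, la, sol} — every symbol — so nothing can go there. The grid has no valid completion.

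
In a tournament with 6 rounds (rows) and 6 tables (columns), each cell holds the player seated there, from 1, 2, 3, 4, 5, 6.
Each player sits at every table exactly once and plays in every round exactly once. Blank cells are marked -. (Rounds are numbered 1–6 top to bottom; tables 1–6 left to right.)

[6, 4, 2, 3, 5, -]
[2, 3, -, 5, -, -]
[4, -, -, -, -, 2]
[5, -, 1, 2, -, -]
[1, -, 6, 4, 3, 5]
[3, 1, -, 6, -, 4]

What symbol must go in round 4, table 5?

Round 1, table 6: round 1 has {2, 3, 4, 5, 6} and table 6 has {2, 4, 5}, leaving only 1.
Round 2, table 3: round 2 has {2, 3, 5} and table 3 has {1, 2, 6}, leaving only 4.
Round 2, table 6: round 2 has {2, 3, 4, 5} and table 6 has {1, 2, 4, 5}, leaving only 6.
Round 2, table 5: round 2 has {2, 3, 4, 5, 6} and table 5 has {3, 5}, leaving only 1.
Round 3, table 4: round 3 has {2, 4} and table 4 has {2, 3, 4, 5, 6}, leaving only 1.
Round 3, table 5: round 3 has {1, 2, 4} and table 5 has {1, 3, 5}, leaving only 6.
Round 4 already has {1, 2, 5} and table 5 already has {1, 3, 5, 6}, so round 4, table 5 must be 4.

4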